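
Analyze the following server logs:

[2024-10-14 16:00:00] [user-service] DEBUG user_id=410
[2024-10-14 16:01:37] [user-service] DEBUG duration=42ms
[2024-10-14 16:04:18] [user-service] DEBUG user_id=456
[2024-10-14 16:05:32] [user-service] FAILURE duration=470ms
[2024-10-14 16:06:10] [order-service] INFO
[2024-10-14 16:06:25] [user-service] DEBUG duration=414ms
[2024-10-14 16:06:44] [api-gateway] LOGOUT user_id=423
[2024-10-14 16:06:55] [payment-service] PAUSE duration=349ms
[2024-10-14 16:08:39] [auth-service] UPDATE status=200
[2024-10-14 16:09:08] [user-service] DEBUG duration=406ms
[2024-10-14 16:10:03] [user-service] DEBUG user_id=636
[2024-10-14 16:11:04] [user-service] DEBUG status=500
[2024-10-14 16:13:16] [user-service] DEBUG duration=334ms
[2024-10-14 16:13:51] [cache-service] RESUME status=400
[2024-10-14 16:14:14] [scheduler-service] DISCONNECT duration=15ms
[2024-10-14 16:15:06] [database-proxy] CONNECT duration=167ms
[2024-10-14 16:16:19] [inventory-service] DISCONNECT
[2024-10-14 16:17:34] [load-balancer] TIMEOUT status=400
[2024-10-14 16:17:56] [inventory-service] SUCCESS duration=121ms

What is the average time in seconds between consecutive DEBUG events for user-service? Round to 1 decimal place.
113.7

To calculate average interval:

1. Find all DEBUG events for user-service in order
2. Calculate time gaps between consecutive events
3. Compute mean of gaps: 796 / 7 = 113.7 seconds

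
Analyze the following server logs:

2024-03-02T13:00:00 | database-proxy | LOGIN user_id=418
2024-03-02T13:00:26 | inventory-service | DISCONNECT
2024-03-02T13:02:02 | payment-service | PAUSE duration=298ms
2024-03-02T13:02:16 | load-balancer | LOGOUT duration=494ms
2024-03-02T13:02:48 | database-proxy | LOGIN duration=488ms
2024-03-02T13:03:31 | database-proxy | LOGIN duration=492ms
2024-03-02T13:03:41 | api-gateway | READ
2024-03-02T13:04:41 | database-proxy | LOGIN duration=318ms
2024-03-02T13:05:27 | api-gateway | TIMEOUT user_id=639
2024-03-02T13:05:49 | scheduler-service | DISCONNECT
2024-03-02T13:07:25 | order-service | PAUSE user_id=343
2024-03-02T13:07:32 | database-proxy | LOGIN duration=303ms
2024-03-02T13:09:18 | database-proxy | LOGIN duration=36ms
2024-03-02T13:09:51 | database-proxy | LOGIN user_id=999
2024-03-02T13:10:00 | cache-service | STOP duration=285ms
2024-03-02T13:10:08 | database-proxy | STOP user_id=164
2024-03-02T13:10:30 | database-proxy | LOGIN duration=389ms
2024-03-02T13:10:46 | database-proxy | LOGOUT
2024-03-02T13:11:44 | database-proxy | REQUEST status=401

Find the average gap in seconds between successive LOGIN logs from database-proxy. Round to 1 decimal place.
90.0

To calculate average interval:

1. Find all LOGIN events for database-proxy in order
2. Calculate time gaps between consecutive events
3. Compute mean of gaps: 630 / 7 = 90.0 seconds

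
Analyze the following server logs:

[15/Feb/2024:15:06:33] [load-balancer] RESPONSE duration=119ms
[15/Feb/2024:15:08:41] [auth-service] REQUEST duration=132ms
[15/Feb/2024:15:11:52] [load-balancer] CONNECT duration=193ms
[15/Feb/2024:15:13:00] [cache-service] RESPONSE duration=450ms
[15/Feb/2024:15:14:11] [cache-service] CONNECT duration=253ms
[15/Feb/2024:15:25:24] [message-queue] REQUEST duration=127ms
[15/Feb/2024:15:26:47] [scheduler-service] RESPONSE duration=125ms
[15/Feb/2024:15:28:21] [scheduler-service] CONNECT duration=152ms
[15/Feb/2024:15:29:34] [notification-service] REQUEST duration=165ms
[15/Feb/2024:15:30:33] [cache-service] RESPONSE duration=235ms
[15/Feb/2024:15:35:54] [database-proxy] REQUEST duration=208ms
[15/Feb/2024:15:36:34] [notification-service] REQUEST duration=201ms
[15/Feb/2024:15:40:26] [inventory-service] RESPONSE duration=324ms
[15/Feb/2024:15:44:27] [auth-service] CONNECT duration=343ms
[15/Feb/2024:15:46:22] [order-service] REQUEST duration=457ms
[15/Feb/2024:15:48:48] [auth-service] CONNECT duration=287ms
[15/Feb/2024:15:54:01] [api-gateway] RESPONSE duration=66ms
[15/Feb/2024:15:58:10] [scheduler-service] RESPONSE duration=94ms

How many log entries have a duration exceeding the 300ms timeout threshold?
4

To count timeouts:

1. Threshold: 300ms
2. Extract duration from each log entry
3. Count entries where duration > 300
4. Timeout count: 4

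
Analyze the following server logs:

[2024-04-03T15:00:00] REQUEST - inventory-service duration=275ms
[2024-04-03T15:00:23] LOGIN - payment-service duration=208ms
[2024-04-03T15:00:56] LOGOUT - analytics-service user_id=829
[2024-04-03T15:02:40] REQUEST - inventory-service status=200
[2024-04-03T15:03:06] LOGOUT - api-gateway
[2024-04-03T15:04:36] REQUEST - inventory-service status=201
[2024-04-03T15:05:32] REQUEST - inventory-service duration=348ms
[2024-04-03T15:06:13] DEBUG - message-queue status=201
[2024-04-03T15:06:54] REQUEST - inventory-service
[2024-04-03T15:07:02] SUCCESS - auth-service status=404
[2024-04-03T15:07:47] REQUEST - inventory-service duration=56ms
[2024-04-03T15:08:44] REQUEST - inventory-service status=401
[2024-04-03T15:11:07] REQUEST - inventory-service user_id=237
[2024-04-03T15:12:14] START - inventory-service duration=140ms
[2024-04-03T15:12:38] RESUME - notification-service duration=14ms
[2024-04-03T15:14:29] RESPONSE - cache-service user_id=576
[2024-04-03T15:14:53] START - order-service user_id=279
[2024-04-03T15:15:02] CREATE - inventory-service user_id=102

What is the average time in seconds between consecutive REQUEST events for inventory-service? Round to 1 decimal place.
95.3

To calculate average interval:

1. Find all REQUEST events for inventory-service in order
2. Calculate time gaps between consecutive events
3. Compute mean of gaps: 667 / 7 = 95.3 seconds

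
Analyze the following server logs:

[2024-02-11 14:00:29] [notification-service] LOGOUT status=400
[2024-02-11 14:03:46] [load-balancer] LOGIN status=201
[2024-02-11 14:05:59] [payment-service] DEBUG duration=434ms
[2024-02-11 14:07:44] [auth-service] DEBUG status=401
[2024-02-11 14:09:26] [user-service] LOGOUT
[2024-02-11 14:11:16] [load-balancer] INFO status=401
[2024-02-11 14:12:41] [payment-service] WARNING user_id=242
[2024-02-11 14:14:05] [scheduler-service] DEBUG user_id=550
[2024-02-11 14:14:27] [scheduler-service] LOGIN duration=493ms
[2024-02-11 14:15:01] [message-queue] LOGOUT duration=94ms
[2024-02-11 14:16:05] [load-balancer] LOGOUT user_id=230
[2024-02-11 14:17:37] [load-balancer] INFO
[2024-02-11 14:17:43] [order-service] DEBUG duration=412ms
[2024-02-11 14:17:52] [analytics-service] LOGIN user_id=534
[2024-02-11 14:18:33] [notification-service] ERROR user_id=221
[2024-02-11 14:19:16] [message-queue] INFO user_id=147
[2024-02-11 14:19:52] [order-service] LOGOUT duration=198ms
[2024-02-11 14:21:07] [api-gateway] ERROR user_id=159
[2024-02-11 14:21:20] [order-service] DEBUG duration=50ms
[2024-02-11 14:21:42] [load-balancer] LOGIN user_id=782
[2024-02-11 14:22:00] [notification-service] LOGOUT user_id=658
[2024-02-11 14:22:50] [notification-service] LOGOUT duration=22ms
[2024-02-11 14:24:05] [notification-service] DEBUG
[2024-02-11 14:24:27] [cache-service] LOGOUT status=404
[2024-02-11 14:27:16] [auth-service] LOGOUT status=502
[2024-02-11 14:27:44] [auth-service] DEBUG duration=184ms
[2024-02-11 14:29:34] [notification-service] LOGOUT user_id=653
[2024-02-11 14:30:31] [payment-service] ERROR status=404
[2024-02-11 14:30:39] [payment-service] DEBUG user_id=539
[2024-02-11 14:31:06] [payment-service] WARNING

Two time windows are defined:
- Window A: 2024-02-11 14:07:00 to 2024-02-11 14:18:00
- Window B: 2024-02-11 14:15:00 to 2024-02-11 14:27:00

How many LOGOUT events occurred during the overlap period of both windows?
2

To find overlap events:

1. Window A: 2024-02-11 14:07:00 to 2024-02-11 14:18:00
2. Window B: 2024-02-11 14:15:00 to 2024-02-11 14:27:00
3. Overlap period: 2024-02-11 14:15:00 to 2024-02-11 14:18:00
4. Count LOGOUT events in overlap: 2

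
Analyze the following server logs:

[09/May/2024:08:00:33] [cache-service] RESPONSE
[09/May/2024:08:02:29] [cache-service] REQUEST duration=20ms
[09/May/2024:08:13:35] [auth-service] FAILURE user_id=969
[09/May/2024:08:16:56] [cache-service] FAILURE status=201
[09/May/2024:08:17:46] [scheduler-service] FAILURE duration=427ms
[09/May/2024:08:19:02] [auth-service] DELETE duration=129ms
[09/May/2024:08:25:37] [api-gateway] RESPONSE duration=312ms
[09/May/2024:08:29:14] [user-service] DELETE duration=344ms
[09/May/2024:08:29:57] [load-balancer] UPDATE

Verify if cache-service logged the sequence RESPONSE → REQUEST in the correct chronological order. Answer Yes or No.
Yes

To verify sequence order:

1. Find all events in sequence RESPONSE → REQUEST for cache-service
2. Extract their timestamps
3. Check if timestamps are in ascending order
4. Result: Yes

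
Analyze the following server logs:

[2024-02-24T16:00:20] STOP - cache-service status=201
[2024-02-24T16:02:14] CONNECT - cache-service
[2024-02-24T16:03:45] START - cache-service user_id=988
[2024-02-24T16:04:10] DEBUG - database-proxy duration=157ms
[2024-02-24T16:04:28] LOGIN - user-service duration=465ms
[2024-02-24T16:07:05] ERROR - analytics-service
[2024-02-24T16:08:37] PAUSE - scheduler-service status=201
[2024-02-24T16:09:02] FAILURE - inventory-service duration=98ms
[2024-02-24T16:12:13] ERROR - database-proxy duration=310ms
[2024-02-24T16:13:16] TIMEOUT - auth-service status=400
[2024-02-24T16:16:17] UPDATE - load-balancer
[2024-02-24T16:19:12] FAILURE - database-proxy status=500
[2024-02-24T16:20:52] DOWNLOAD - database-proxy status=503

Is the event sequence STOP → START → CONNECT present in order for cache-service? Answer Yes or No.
No

To verify sequence order:

1. Find all events in sequence STOP → START → CONNECT for cache-service
2. Extract their timestamps
3. Check if timestamps are in ascending order
4. Result: No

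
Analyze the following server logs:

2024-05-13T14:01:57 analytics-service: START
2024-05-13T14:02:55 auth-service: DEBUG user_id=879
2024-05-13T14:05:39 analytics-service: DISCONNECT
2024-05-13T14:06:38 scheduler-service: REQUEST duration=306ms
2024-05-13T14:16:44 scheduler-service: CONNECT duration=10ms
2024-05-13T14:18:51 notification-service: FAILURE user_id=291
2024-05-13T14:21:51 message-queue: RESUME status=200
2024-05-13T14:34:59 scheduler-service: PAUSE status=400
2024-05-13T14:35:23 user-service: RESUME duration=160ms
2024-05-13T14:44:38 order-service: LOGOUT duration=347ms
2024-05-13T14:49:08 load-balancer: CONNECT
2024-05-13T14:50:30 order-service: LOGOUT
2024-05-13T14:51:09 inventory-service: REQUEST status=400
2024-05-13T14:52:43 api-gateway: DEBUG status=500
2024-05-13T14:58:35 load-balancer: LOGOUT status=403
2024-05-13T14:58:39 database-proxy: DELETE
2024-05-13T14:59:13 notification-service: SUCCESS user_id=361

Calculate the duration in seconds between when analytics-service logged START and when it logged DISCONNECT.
222

To find the time between events:

1. Locate the first START event for analytics-service: 2024-05-13T14:01:57
2. Locate the first DISCONNECT event for analytics-service: 2024-05-13T14:05:39
3. Calculate the difference: 2024-05-13T14:05:39 - 2024-05-13T14:01:57 = 222 seconds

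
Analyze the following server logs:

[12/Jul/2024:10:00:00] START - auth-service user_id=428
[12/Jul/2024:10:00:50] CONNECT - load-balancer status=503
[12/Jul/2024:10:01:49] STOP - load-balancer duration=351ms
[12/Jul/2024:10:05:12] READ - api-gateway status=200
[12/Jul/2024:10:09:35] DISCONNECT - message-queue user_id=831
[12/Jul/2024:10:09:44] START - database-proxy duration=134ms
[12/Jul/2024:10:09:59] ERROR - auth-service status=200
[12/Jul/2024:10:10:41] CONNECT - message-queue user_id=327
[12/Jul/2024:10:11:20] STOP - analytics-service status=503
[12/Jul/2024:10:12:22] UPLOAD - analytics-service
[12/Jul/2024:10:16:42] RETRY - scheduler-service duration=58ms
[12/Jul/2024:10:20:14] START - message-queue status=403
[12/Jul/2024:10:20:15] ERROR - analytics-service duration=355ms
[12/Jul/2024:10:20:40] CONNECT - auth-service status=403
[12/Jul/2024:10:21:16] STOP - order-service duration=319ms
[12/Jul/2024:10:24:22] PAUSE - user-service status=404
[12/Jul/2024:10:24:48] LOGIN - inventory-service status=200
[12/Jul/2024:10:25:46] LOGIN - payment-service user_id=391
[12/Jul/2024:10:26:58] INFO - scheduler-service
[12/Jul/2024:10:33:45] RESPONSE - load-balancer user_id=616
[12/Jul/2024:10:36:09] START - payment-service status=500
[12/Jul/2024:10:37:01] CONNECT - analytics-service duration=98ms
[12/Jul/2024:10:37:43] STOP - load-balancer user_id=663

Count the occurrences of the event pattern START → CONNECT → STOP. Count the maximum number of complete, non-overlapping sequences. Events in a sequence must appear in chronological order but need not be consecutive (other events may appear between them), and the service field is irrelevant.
4

To count sequences:

1. Look for pattern: START → CONNECT → STOP
2. Greedily scan the log in chronological order, matching each sequence element in turn (ignoring service)
3. Each time the full pattern completes, increment the count and restart matching from the next event
4. Complete non-overlapping sequences found: 4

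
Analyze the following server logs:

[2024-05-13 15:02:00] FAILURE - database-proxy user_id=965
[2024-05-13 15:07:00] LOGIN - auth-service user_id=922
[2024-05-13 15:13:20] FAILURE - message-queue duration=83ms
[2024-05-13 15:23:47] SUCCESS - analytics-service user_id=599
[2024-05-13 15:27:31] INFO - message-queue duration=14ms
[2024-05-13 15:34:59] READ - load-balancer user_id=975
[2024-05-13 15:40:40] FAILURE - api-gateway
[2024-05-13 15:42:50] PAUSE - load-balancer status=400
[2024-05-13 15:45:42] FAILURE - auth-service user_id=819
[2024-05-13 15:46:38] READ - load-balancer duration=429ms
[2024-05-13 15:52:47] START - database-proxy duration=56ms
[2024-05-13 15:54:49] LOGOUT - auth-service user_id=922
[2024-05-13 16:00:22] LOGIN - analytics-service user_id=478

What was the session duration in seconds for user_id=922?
2869

To calculate session duration:

1. Find LOGIN event for user_id=922: 2024-05-13 15:07:00
2. Find LOGOUT event for user_id=922: 2024-05-13 15:54:49
3. Session duration: 2024-05-13 15:54:49 - 2024-05-13 15:07:00 = 2869 seconds (47 minutes)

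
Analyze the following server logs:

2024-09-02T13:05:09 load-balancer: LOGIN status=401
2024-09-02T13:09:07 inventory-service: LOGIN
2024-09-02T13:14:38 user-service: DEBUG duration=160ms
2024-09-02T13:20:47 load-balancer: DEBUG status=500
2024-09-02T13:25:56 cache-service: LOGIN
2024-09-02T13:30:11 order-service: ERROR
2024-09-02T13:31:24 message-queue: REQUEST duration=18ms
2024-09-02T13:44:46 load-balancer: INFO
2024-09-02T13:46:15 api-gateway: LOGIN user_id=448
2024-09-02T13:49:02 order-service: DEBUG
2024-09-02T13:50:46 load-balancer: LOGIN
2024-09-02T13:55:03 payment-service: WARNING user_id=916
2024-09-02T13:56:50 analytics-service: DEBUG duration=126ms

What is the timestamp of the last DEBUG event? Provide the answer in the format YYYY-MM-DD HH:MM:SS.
2024-09-02 13:56:50

To find the last event:

1. Filter for all DEBUG events
2. Sort by timestamp
3. Select the last one
4. Timestamp: 2024-09-02 13:56:50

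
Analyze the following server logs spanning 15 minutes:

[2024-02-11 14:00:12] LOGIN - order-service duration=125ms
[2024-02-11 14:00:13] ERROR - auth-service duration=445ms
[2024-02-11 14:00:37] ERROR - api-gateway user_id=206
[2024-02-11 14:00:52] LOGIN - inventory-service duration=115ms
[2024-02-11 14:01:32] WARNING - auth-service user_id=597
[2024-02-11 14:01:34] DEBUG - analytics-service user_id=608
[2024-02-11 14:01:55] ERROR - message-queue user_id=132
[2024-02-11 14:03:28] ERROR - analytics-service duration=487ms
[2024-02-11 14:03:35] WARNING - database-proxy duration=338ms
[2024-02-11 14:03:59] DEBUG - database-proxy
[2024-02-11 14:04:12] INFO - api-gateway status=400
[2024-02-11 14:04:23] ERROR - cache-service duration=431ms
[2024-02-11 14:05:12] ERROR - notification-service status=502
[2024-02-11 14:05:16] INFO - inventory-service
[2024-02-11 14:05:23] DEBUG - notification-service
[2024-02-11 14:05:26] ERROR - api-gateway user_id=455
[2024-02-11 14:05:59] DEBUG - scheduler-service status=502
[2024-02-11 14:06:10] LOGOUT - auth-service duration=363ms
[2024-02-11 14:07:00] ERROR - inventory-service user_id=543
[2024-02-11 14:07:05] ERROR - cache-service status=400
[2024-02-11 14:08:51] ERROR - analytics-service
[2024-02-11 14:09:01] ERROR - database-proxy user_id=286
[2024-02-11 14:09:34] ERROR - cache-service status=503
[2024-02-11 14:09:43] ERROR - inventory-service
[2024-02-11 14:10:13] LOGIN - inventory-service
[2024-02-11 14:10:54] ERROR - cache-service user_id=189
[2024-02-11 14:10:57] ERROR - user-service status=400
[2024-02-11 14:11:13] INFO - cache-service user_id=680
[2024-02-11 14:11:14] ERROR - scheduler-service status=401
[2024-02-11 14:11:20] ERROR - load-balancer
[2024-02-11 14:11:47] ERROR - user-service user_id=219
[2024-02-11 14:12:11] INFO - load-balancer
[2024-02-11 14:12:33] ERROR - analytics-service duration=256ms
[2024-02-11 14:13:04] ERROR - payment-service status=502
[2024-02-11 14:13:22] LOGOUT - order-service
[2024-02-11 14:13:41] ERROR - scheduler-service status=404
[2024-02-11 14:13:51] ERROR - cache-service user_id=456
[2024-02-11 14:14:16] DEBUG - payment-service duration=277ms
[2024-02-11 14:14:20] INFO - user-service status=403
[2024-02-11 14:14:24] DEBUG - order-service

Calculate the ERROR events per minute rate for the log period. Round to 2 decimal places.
1.47

To calculate the rate:

1. Count total ERROR events: 22
2. Total time period: 15 minutes
3. Rate = 22 / 15 = 1.47 events per minute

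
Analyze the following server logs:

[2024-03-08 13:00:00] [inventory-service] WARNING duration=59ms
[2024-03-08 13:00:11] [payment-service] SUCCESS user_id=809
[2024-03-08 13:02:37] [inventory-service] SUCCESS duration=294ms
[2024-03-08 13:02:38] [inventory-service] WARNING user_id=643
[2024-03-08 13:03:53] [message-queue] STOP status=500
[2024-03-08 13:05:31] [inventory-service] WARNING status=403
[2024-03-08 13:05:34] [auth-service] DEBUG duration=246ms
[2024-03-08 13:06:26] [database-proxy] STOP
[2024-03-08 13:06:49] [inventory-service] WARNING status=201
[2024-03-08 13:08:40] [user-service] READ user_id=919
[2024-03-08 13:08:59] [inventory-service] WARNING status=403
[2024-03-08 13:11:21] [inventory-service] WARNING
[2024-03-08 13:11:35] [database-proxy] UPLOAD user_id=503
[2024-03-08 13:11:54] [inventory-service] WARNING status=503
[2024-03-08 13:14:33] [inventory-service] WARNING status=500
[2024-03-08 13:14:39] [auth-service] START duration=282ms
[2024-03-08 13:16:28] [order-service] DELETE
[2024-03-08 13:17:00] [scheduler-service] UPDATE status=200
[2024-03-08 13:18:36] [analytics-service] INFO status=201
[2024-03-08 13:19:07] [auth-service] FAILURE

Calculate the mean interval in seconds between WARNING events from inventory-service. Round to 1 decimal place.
124.7

To calculate average interval:

1. Find all WARNING events for inventory-service in order
2. Calculate time gaps between consecutive events
3. Compute mean of gaps: 873 / 7 = 124.7 seconds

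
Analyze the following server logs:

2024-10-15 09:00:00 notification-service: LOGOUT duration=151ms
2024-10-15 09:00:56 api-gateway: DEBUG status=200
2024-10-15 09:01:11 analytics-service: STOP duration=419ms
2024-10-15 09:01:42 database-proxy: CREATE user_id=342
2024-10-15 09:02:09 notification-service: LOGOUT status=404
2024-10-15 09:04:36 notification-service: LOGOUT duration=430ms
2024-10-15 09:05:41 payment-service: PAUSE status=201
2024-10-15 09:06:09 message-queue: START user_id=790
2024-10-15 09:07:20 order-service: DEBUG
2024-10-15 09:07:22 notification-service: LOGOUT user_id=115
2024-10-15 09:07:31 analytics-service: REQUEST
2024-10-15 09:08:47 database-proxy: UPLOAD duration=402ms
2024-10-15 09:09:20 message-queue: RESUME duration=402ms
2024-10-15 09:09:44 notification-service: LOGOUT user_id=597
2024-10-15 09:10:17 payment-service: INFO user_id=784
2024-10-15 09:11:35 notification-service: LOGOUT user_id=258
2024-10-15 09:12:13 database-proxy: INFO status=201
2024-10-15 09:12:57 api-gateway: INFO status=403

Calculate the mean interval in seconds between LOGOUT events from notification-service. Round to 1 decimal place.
139.0

To calculate average interval:

1. Find all LOGOUT events for notification-service in order
2. Calculate time gaps between consecutive events
3. Compute mean of gaps: 695 / 5 = 139.0 seconds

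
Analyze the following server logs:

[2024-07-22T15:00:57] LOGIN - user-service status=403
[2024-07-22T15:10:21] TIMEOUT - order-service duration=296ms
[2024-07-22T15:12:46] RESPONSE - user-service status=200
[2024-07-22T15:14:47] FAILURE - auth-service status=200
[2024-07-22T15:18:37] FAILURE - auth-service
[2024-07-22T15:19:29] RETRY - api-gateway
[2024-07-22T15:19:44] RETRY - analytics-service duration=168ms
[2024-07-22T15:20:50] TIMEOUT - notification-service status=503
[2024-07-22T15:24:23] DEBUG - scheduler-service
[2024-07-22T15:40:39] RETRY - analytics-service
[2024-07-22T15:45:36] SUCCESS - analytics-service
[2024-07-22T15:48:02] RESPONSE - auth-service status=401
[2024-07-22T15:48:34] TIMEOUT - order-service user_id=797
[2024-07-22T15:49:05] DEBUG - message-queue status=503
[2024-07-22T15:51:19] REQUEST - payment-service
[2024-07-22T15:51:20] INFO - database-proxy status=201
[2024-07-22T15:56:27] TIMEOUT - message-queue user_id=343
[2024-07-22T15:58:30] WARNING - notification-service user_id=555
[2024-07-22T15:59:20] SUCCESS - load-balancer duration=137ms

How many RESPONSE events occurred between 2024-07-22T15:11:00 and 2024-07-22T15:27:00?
1

To count events in the time window:

1. Window boundaries: 2024-07-22T15:11:00 to 2024-07-22T15:27:00
2. Filter for RESPONSE events within this window
3. Count matching events: 1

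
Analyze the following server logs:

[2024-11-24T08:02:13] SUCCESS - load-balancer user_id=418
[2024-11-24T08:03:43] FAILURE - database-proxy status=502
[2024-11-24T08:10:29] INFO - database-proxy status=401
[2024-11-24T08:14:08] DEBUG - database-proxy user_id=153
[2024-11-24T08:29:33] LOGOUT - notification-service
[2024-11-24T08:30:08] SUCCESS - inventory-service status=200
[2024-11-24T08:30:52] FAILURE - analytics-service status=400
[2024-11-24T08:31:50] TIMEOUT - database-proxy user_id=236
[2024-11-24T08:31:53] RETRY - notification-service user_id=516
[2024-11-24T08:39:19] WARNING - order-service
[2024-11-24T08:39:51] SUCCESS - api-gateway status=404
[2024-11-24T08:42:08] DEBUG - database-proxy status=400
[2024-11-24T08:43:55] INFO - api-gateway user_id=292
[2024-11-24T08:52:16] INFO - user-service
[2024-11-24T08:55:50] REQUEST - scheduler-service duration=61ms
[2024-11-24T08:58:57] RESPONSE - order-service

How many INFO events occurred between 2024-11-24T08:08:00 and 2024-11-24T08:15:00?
1

To count events in the time window:

1. Window boundaries: 2024-11-24T08:08:00 to 2024-11-24T08:15:00
2. Filter for INFO events within this window
3. Count matching events: 1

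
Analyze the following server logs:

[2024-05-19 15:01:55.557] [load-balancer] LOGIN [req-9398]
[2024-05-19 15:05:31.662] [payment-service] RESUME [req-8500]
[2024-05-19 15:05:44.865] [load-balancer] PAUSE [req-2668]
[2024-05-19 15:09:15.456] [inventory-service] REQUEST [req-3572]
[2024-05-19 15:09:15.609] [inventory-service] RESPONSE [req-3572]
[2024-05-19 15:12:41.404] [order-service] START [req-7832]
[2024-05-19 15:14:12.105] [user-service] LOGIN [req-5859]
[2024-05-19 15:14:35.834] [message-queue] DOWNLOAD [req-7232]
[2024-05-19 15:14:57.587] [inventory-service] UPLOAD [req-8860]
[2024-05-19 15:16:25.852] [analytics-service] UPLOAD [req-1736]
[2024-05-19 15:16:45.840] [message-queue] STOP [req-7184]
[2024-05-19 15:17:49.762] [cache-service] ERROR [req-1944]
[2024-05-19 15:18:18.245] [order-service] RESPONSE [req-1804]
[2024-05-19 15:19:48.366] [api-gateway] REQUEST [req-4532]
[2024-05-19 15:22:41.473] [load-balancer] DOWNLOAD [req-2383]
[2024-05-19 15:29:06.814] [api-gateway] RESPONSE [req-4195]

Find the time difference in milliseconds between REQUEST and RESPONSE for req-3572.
153

To calculate latency:

1. Find REQUEST with id req-3572: 2024-05-19 15:09:15.456
2. Find RESPONSE with id req-3572: 2024-05-19 15:09:15.609
3. Latency: 2024-05-19 15:09:15.609 - 2024-05-19 15:09:15.456 = 153ms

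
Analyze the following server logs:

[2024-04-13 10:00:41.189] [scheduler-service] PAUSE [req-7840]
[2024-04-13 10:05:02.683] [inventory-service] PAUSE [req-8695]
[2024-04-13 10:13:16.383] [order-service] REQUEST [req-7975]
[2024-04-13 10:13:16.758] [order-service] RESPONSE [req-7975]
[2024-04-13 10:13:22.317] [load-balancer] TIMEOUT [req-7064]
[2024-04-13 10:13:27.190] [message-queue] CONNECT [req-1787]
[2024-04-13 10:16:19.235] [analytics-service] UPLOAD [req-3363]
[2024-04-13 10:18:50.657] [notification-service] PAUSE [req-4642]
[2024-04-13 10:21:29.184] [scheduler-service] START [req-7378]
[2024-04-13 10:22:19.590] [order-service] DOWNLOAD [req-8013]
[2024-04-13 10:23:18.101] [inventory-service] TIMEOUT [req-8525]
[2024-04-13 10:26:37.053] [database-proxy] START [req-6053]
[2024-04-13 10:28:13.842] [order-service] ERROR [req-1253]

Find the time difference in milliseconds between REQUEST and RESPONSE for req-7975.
375

To calculate latency:

1. Find REQUEST with id req-7975: 2024-04-13 10:13:16.383
2. Find RESPONSE with id req-7975: 2024-04-13 10:13:16.758
3. Latency: 2024-04-13 10:13:16.758 - 2024-04-13 10:13:16.383 = 375ms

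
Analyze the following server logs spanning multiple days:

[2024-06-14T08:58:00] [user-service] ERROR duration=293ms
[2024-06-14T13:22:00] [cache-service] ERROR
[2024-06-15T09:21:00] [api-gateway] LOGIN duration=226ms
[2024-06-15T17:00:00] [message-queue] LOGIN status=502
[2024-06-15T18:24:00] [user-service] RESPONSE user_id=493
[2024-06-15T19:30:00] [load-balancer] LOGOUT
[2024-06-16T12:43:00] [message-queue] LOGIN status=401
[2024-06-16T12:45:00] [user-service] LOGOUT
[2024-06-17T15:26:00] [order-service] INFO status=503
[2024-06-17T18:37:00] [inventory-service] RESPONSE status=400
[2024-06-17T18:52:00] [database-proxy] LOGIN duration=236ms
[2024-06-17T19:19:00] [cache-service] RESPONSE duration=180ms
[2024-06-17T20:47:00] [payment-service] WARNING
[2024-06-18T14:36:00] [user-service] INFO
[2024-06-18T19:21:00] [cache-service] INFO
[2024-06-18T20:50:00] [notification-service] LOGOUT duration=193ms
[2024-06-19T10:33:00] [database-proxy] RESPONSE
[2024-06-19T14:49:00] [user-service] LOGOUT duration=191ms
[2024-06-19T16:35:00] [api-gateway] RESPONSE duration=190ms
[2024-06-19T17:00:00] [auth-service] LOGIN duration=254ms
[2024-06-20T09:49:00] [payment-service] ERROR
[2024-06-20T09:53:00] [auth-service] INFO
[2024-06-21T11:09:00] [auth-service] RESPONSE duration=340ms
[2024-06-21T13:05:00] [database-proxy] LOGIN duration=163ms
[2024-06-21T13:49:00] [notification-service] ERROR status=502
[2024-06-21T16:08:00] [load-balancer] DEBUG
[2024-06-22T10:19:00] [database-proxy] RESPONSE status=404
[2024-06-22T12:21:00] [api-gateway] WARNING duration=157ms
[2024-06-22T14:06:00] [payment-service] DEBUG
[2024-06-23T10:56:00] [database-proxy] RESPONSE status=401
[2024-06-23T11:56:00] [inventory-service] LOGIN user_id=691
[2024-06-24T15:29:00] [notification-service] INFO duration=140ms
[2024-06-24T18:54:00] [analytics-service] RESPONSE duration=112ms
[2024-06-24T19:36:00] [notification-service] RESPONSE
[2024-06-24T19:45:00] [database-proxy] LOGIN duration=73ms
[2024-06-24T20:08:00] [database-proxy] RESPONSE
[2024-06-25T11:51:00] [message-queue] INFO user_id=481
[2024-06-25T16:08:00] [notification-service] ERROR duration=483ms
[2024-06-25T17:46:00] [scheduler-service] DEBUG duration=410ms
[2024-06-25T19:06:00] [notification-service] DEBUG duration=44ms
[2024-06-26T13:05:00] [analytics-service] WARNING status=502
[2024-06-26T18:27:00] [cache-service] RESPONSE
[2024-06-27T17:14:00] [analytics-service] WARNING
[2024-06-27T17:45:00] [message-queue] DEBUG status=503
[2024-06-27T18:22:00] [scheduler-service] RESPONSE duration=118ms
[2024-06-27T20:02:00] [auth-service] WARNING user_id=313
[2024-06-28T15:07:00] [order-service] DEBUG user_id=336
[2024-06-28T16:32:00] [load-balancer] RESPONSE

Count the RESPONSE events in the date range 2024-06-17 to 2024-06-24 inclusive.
10

To filter by date range:

1. Date range: 2024-06-17 through 2024-06-24, both dates inclusive
2. Filter for RESPONSE events whose date falls in this range
3. Count matching events: 10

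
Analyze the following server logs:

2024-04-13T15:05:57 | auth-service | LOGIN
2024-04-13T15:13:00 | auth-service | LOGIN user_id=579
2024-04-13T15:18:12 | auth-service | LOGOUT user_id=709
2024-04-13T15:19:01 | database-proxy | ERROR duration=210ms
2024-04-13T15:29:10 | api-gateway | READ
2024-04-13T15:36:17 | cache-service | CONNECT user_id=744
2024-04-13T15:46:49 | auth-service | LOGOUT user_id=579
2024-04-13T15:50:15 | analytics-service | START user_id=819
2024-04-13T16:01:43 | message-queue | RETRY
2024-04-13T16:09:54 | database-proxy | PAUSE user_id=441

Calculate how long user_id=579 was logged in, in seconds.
2029

To calculate session duration:

1. Find LOGIN event for user_id=579: 2024-04-13T15:13:00
2. Find LOGOUT event for user_id=579: 2024-04-13T15:46:49
3. Session duration: 2024-04-13T15:46:49 - 2024-04-13T15:13:00 = 2029 seconds (33 minutes)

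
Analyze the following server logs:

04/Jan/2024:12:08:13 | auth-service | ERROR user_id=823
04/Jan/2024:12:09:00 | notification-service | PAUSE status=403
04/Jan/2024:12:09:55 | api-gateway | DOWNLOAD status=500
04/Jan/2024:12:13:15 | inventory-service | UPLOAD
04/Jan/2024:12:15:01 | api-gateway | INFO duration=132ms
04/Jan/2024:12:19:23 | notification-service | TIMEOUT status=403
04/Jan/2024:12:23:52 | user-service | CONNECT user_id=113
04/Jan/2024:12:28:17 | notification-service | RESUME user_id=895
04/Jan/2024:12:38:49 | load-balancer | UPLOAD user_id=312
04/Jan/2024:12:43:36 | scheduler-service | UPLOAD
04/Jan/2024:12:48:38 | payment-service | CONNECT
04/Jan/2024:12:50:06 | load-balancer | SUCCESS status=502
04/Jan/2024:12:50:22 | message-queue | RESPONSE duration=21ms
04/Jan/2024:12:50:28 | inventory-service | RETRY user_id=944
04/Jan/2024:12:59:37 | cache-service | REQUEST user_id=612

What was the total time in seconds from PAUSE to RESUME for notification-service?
1157

To calculate state duration:

1. Find PAUSE event for notification-service: 04/Jan/2024:12:09:00
2. Find RESUME event for notification-service: 04/Jan/2024:12:28:17
3. Calculate duration: 04/Jan/2024:12:28:17 - 04/Jan/2024:12:09:00 = 1157 seconds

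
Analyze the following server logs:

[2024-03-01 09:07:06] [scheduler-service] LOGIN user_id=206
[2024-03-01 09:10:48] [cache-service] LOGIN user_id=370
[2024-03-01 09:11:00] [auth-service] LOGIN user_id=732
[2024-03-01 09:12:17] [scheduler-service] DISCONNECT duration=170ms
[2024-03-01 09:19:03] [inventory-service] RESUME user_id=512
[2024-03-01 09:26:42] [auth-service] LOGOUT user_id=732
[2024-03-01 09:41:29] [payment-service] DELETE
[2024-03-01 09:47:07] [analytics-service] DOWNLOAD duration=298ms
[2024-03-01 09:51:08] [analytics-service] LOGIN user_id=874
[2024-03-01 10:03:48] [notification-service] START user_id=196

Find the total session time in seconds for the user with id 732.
942

To calculate session duration:

1. Find LOGIN event for user_id=732: 2024-03-01 09:11:00
2. Find LOGOUT event for user_id=732: 2024-03-01 09:26:42
3. Session duration: 2024-03-01 09:26:42 - 2024-03-01 09:11:00 = 942 seconds (15 minutes)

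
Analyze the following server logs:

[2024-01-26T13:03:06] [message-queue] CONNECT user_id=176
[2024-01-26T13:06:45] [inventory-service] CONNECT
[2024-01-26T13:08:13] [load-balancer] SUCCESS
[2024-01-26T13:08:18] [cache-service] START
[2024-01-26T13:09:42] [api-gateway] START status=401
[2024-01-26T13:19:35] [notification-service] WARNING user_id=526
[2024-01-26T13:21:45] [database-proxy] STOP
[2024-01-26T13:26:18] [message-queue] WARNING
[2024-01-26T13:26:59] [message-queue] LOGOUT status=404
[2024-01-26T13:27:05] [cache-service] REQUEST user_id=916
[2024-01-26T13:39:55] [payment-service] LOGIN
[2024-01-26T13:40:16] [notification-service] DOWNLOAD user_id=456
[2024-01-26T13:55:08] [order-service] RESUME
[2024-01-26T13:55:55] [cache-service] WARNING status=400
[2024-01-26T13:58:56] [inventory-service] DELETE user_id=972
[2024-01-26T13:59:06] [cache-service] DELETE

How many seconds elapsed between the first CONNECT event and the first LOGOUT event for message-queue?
1433

To find the time between events:

1. Locate the first CONNECT event for message-queue: 2024-01-26T13:03:06
2. Locate the first LOGOUT event for message-queue: 2024-01-26T13:26:59
3. Calculate the difference: 2024-01-26T13:26:59 - 2024-01-26T13:03:06 = 1433 seconds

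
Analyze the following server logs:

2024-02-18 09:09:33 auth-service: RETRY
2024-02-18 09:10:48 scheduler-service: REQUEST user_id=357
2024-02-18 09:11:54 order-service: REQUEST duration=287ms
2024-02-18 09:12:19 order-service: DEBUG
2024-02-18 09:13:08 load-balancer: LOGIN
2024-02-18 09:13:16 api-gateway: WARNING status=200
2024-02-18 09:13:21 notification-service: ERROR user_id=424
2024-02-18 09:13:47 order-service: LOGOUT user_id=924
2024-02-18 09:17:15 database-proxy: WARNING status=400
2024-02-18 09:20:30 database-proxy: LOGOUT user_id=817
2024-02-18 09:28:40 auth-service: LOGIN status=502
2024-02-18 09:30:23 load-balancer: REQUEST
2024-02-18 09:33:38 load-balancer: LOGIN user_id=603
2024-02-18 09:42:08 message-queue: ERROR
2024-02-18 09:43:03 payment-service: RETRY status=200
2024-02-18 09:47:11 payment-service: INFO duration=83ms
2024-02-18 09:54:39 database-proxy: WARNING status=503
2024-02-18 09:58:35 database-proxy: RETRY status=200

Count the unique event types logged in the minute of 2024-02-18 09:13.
4

To count unique event types:

1. Filter events in the minute starting at 2024-02-18 09:13
2. Extract event types from matching entries
3. Count unique types: 4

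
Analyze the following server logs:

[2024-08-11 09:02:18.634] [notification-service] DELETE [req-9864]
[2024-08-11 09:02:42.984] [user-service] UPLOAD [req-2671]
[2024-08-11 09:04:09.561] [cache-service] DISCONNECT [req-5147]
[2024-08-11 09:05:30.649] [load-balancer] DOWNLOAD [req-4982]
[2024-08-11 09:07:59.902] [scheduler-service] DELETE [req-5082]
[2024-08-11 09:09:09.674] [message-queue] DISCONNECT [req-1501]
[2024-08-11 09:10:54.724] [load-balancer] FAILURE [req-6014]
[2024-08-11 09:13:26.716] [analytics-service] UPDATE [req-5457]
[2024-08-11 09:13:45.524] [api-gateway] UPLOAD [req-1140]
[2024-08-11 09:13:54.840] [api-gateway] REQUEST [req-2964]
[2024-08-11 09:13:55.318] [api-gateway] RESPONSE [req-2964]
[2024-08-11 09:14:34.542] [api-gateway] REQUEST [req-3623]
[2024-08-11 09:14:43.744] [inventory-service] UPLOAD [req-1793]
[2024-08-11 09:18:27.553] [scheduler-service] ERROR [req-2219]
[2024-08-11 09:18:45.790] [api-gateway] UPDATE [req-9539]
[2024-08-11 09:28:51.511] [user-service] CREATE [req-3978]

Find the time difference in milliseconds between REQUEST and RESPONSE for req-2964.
478

To calculate latency:

1. Find REQUEST with id req-2964: 2024-08-11 09:13:54.840
2. Find RESPONSE with id req-2964: 2024-08-11 09:13:55.318
3. Latency: 2024-08-11 09:13:55.318 - 2024-08-11 09:13:54.840 = 478ms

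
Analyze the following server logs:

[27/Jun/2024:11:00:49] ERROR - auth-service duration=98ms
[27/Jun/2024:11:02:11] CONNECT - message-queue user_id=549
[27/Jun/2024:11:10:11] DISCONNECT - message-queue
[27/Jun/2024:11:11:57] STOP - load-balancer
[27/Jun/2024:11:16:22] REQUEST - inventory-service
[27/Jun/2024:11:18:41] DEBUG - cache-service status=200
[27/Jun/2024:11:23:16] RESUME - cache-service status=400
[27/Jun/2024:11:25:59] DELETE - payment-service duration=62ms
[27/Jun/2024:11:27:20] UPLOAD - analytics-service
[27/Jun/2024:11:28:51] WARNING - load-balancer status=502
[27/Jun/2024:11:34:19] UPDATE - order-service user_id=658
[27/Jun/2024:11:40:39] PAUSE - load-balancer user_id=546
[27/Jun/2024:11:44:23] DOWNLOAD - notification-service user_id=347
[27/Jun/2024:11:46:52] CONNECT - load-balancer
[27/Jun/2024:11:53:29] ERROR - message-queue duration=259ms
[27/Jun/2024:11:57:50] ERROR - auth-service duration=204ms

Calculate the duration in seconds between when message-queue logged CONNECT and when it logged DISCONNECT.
480

To find the time between events:

1. Locate the first CONNECT event for message-queue: 27/Jun/2024:11:02:11
2. Locate the first DISCONNECT event for message-queue: 27/Jun/2024:11:10:11
3. Calculate the difference: 27/Jun/2024:11:10:11 - 27/Jun/2024:11:02:11 = 480 seconds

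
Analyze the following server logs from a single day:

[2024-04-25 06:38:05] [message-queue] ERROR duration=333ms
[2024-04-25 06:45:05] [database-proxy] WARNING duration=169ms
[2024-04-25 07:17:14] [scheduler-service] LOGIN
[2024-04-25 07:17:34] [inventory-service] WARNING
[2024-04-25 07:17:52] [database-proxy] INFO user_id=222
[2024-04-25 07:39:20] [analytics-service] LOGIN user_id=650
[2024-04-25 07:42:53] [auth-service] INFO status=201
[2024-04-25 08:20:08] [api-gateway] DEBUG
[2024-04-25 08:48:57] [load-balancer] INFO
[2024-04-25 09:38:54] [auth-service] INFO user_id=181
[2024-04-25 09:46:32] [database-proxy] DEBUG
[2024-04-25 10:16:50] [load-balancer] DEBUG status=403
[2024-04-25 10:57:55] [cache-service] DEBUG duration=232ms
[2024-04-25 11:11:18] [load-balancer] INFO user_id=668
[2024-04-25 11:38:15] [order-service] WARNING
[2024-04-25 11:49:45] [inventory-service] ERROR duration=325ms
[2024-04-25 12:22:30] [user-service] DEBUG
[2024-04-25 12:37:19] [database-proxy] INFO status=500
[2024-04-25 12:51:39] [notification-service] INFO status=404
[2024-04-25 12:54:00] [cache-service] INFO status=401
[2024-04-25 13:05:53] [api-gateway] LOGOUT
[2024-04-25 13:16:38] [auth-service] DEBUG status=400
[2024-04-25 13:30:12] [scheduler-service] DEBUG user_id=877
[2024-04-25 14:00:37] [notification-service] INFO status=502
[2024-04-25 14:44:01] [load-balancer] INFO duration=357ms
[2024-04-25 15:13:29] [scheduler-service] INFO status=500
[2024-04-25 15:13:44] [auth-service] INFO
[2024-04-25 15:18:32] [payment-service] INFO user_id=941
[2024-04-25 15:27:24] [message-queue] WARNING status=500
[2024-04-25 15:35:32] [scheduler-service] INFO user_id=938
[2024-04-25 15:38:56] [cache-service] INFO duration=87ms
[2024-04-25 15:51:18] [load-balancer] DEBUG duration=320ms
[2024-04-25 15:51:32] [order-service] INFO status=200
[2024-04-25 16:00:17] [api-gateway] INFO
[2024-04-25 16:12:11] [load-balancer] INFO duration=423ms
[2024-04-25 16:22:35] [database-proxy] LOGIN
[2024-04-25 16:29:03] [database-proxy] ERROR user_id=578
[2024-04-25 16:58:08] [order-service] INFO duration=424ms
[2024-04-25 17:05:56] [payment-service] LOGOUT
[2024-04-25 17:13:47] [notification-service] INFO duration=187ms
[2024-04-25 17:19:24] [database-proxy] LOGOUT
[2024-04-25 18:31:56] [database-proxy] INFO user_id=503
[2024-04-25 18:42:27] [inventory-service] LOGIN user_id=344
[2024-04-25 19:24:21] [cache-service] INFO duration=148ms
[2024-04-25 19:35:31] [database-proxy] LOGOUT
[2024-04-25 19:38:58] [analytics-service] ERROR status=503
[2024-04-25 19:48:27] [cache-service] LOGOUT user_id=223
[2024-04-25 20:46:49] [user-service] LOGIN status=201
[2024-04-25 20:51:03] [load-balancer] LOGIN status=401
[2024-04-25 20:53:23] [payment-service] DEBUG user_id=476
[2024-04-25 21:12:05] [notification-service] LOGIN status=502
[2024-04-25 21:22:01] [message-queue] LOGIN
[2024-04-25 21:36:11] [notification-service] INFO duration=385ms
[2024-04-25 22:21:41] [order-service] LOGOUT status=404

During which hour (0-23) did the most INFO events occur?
15

To find the peak hour:

1. Group all INFO events by hour
2. Count events in each hour
3. Find hour with maximum count
4. Peak hour: 15 (with 6 events)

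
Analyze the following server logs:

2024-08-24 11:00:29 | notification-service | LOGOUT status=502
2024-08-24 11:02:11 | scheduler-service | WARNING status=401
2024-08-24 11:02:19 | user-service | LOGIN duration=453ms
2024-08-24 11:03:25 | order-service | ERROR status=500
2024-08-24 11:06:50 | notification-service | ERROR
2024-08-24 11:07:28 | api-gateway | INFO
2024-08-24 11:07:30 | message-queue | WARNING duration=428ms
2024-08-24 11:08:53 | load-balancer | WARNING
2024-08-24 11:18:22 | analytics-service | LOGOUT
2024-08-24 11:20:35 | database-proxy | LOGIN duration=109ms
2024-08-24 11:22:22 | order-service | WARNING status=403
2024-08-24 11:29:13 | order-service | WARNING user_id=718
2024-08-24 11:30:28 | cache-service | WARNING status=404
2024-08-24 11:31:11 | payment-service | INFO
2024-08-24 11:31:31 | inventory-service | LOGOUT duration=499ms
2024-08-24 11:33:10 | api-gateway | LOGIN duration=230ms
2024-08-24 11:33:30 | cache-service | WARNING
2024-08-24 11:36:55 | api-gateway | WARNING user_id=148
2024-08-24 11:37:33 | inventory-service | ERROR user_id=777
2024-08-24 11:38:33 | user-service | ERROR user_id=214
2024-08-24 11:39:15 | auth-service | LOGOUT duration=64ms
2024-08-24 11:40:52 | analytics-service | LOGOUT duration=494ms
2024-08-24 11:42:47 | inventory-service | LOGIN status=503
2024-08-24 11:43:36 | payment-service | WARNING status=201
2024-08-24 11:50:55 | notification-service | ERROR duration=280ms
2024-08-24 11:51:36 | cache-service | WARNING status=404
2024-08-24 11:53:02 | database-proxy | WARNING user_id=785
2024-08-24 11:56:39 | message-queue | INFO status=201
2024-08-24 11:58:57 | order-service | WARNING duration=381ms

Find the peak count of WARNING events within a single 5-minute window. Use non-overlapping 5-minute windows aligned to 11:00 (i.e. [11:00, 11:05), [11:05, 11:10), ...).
2

To find the burst window:

1. Divide the log period into non-overlapping 5-minute windows starting at 11:00
2. Count WARNING events in each window
3. Find the window with maximum count
4. Maximum events in a window: 2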